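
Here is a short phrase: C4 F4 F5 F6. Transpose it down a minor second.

B3 E4 E5 E6

C4: a second down reaches B, and 1 semitone makes it B3.
A minor second down from F4 gives E4.
A minor second down from F5 gives E5.
A minor second down from F6 gives E6.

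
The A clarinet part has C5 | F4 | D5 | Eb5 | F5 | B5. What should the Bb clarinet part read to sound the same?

B4 E4 C#5 D5 E5 A#5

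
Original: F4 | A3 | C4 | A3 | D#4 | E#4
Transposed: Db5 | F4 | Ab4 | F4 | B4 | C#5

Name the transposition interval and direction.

up a minor sixth

From F4 to Db5 is 6 letter names — a sixth of some quality.
F4 to Db5 is 8 semitones, which makes it a minor sixth; the second version is higher, so the direction is up.
Checking another pair — E#4 → C#5 — gives the same interval.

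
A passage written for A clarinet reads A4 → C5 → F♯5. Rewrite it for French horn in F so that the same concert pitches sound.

C#5 E5 A#5

First find concert pitch: the A clarinet sounds a minor third below written, so A4 C5 F♯5 sounds F#4 A4 D#5.
Then write for French horn in F: it sounds a perfect fifth below written, so the part must be a perfect fifth above concert.
F#4 → C#5
A4 → E5
D#5 → A#5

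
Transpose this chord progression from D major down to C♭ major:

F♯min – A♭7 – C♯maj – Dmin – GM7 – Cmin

Ebmin Gbb7 Bbmaj Cbmin FbM7 Bbbmin

D major down to C♭ major is an augmented second; each chord root moves by that interval while the quality stays the same.
F♯min: root F♯ down an augmented second → Eb, giving Ebmin.
A♭7: root A♭ down an augmented second → Gbb, giving Gbb7.
C♯maj: root C♯ down an augmented second → Bb, giving Bbmaj.
Dmin: root D down an augmented second → Cb, giving Cbmin.
GM7: root G down an augmented second → Fb, giving FbM7.
Cmin: root C down an augmented second → Bbb, giving Bbbmin.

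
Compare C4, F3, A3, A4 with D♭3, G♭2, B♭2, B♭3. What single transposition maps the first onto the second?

From C4 to Db3 is 7 letter names — a seventh of some quality.
Db3 to C4 is 11 semitones, which makes it a major seventh; the second version is lower, so the direction is down.
Checking another pair — A4 → Bb3 — gives the same interval.

down a major seventh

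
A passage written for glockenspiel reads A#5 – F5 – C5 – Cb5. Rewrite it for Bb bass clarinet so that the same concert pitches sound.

B#8 G8 D8 Db8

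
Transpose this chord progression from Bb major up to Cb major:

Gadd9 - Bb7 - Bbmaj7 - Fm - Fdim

Abadd9 Cb7 Cbmaj7 Gbm Gbdim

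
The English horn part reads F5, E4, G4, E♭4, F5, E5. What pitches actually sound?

Bb4 A3 C4 Ab3 Bb4 A4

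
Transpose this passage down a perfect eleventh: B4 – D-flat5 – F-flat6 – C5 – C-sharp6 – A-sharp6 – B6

F#3 Ab3 Cb5 G3 G#4 E#5 F#5

B4: an eleventh down reaches F, and 17 semitones makes it F#3.
Db5: an eleventh down reaches A, and 17 semitones makes it Ab3.
Fb6: an eleventh down reaches C, and 17 semitones makes it Cb5.
C5: an eleventh down reaches G, and 17 semitones makes it G3.
C#6: an eleventh down reaches G, and 17 semitones makes it G#4.
A#6 down a perfect eleventh is E#5.
B6: an eleventh down reaches F, and 17 semitones makes it F#5.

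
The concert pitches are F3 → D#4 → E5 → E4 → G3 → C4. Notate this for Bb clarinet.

The Bb clarinet sounds a major second below written, so the written part must be a major second above concert — transpose each note up.
F3 gives G3
D#4 gives E#4
E5 gives F#5
E4 gives F#4
G3 gives A3
C4 gives D4

G3 E#4 F#5 F#4 A3 D4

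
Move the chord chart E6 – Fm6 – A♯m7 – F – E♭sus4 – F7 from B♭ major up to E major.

A#6 Bm6 D##m7 B Asus4 B7

B♭ major up to E major is an augmented fourth; each chord root moves by that interval while the quality stays the same.
E6: root E up an augmented fourth → A#, giving A#6.
Fm6: root F up an augmented fourth → B, giving Bm6.
A♯m7: root A♯ up an augmented fourth → D##, giving D##m7.
F: root F up an augmented fourth → B, giving B.
E♭sus4: root E♭ up an augmented fourth → A, giving Asus4.
F7: root F up an augmented fourth → B, giving B7.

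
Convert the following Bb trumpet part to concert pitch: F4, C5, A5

Written C4 on the Bb trumpet sounds as Bb3, a major second lower; apply that shift to every note.
F4 to Eb4
C5 to Bb4
A5 to G5

Eb4 Bb4 G5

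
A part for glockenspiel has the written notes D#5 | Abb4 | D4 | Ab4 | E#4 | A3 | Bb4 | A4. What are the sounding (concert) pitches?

The glockenspiel sounds a perfect fifteenth above written, so transpose each written note up a perfect fifteenth.
D#5 → D#7
Abb4 → Abb6
D4 → D6
Ab4 → Ab6
E#4 → E#6
A3 → A5
Bb4 → Bb6
A4 → A6

D#7 Abb6 D6 Ab6 E#6 A5 Bb6 A6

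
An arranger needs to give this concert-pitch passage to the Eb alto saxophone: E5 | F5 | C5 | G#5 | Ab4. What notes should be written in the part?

The Eb alto saxophone sounds a major sixth below written, so the written part must be a major sixth above concert — transpose each note up.
E5 → C#6
F5 → D6
C5 → A5
G#5 → E#6
Ab4 → F5

C#6 D6 A5 E#6 F5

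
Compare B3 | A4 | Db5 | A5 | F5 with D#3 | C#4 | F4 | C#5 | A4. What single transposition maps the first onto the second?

Take the first pair: B3 → D#3. B to D spans 6 letter names, so the interval is some kind of sixth.
D#3 to B3 is 8 semitones, which makes it a minor sixth; the second version is lower, so the direction is down.
Checking another pair — F5 → A4 — gives the same interval.

down a minor sixth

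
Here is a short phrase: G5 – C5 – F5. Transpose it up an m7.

G5 -> F6
C5 -> Bb5
F5 -> Eb6

F6 Bb5 Eb6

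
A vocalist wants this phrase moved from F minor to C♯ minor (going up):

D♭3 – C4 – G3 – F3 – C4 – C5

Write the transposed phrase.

A3 G#4 D#4 C#4 G#4 G#5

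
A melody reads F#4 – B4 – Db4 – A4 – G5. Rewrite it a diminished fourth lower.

C##4 F##4 A3 E#4 D#5

F#4 down a diminished fourth is C##4.
B4 down a diminished fourth is F##4.
Db4 down a diminished fourth is A3.
A4 down a diminished fourth is E#4.
G5: a fourth down reaches D, and 4 semitones makes it D#5.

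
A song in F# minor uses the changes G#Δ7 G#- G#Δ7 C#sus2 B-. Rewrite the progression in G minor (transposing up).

AΔ7 A- AΔ7 Dsus2 C-

F# minor up to G minor is a minor second; each chord root moves by that interval while the quality stays the same.
G#Δ7: root G# up a minor second → A, giving AΔ7.
G#-: root G# up a minor second → A, giving A-.
G#Δ7: root G# up a minor second → A, giving AΔ7.
C#sus2: root C# up a minor second → D, giving Dsus2.
B-: root B up a minor second → C, giving C-.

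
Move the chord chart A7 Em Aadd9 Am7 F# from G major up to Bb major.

C7 Gm Cadd9 Cm7 A

G major up to Bb major is a minor third; each chord root moves by that interval while the quality stays the same.
A7: root A up a minor third → C, giving C7.
Em: root E up a minor third → G, giving Gm.
Aadd9: root A up a minor third → C, giving Cadd9.
Am7: root A up a minor third → C, giving Cm7.
F#: root F# up a minor third → A, giving A.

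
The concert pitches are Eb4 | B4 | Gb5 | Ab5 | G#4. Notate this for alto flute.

Ab4 E5 Cb6 Db6 C#5

The alto flute sounds a perfect fourth below written, so the written part must be a perfect fourth above concert — transpose each note up.
Eb4 to Ab4
B4 to E5
Gb5 to Cb6
Ab5 to Db6
G#4 to C#5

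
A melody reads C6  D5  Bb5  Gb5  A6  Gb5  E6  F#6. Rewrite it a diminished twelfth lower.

C6 down a diminished twelfth is F#4.
D5 down a diminished twelfth is G#3.
Bb5: a twelfth down reaches E, and 18 semitones makes it E4.
Gb5 down a diminished twelfth is C4.
A diminished twelfth down from A6 gives D#5.
Gb5 down a diminished twelfth is C4.
E6: a twelfth down reaches A, and 18 semitones makes it A#4.
F#6 down a diminished twelfth is B#4.

F#4 G#3 E4 C4 D#5 C4 A#4 B#4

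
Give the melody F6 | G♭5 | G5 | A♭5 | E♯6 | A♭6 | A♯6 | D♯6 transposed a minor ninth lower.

E5 F4 F#4 G4 D##5 G5 G##5 C##5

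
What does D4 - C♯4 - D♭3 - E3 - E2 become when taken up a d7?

D4: a seventh up reaches C, and 9 semitones makes it Cb5.
C#4 up a diminished seventh is Bb4.
Db3 up a diminished seventh is Cbb4.
E3 up a diminished seventh is Db4.
E2 up a diminished seventh is Db3.

Cb5 Bb4 Cbb4 Db4 Db3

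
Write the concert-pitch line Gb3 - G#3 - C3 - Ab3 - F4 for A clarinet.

Bbb3 B3 Eb3 Cb4 Ab4

The A clarinet sounds a minor third below written, so the written part must be a minor third above concert — transpose each note up.
Gb3 -> Bbb3
G#3 -> B3
C3 -> Eb3
Ab3 -> Cb4
F4 -> Ab4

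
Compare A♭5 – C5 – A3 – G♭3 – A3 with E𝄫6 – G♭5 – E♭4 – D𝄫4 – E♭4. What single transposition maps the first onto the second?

up a diminished fifth

From Ab5 to Ebb6 is 5 letter names — a fifth of some quality.
Ab5 to Ebb6 is 6 semitones, which makes it a diminished fifth; the second version is higher, so the direction is up.
Checking another pair — A3 → Eb4 — gives the same interval.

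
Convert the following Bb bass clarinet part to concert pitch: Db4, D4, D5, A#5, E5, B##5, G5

The Bb bass clarinet sounds a major ninth below written, so transpose each written note down a major ninth.
Db4 gives Cb3
D4 gives C3
D5 gives C4
A#5 gives G#4
E5 gives D4
B##5 gives A##4
G5 gives F4

Cb3 C3 C4 G#4 D4 A##4 F4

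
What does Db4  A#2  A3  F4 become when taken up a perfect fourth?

A perfect fourth up from Db4 gives Gb4.
A#2: a fourth up reaches D, and 5 semitones makes it D#3.
A perfect fourth up from A3 gives D4.
F4: a fourth up reaches B, and 5 semitones makes it Bb4.

Gb4 D#3 D4 Bb4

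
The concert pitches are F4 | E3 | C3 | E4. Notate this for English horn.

C5 B3 G3 B4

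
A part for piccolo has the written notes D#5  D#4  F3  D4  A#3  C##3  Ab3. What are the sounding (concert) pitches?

Written C4 on the piccolo sounds as C5, a perfect octave higher; apply that shift to every note.
D#5 → D#6
D#4 → D#5
F3 → F4
D4 → D5
A#3 → A#4
C##3 → C##4
Ab3 → Ab4

D#6 D#5 F4 D5 A#4 C##4 Ab4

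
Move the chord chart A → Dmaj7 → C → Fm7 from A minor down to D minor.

D Gmaj7 F Bbm7

A minor down to D minor is a perfect fifth; each chord root moves by that interval while the quality stays the same.
A: root A down a perfect fifth → D, giving D.
Dmaj7: root D down a perfect fifth → G, giving Gmaj7.
C: root C down a perfect fifth → F, giving F.
Fm7: root F down a perfect fifth → Bb, giving Bbm7.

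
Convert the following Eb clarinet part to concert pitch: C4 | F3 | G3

Written C4 on the Eb clarinet sounds as Eb4, a minor third higher; apply that shift to every note.
C4 becomes Eb4
F3 becomes Ab3
G3 becomes Bb3

Eb4 Ab3 Bb3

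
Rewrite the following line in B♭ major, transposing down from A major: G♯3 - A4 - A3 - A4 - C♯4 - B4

A2 Bb3 Bb2 Bb3 D3 C4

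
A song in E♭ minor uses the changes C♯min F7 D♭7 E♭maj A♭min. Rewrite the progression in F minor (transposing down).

D#min G7 Eb7 Fmaj Bbmin

E♭ minor down to F minor is a minor seventh; each chord root moves by that interval while the quality stays the same.
C♯min: root C♯ down a minor seventh → D#, giving D#min.
F7: root F down a minor seventh → G, giving G7.
D♭7: root D♭ down a minor seventh → Eb, giving Eb7.
E♭maj: root E♭ down a minor seventh → F, giving Fmaj.
A♭min: root A♭ down a minor seventh → Bb, giving Bbmin.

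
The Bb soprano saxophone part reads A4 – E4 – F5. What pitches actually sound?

G4 D4 Eb5

The Bb soprano saxophone sounds a major second below written, so transpose each written note down a major second.
A4 gives G4
E4 gives D4
F5 gives Eb5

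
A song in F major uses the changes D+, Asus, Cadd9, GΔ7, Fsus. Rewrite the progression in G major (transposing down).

E+ Bsus Dadd9 AΔ7 Gsus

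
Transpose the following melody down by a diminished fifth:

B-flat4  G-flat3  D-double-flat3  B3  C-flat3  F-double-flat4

E4 C3 Gb2 E#3 F2 Bbb3

Bb4 down a diminished fifth is E4.
Gb3 down a diminished fifth is C3.
A diminished fifth down from Dbb3 gives Gb2.
A diminished fifth down from B3 gives E#3.
Cb3 down a diminished fifth is F2.
Fbb4: a fifth down reaches B, and 6 semitones makes it Bbb3.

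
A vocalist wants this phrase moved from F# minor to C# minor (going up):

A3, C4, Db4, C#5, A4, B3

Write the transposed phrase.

E4 G4 Ab4 G#5 E5 F#4

From F# up to C# is a perfect fifth; apply that to each pitch.
A3 -> E4
C4 -> G4
Db4 -> Ab4
C#5 -> G#5
A4 -> E5
B3 -> F#4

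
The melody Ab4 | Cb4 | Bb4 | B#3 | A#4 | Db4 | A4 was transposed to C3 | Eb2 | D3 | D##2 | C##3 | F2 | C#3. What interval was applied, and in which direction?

down a minor thirteenth

From Ab4 to C3 is 13 letter names — a thirteenth of some quality.
C3 to Ab4 is 20 semitones, which makes it a minor thirteenth; the second version is lower, so the direction is down.
Checking another pair — A4 → C#3 — gives the same interval.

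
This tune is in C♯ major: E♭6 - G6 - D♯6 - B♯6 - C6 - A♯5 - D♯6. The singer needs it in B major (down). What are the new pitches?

Db6 F6 C#6 A#6 Bb5 G#5 C#6

C♯ major to B major down is a major second, so every note moves down by that interval.
Eb6 to Db6
G6 to F6
D#6 to C#6
B#6 to A#6
C6 to Bb5
A#5 to G#5
D#6 to C#6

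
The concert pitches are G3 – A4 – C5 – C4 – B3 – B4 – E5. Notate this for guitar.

G4 A5 C6 C5 B4 B5 E6

The guitar sounds a perfect octave below written, so the written part must be a perfect octave above concert — transpose each note up.
G3 to G4
A4 to A5
C5 to C6
C4 to C5
B3 to B4
B4 to B5
E5 to E6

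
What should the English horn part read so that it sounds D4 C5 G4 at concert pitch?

A4 G5 D5

The English horn sounds a perfect fifth below written, so the written part must be a perfect fifth above concert — transpose each note up.
D4 gives A4
C5 gives G5
G4 gives D5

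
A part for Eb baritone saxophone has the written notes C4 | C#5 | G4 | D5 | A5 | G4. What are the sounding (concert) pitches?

Eb2 E3 Bb2 F3 C4 Bb2

The Eb baritone saxophone sounds a major thirteenth below written, so transpose each written note down a major thirteenth.
C4 to Eb2
C#5 to E3
G4 to Bb2
D5 to F3
A5 to C4
G4 to Bb2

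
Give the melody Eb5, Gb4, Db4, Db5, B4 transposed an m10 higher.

Gb6 Bbb5 Fb5 Fb6 D6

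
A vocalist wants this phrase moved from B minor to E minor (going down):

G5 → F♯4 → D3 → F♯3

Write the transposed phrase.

C5 B3 G2 B2

B minor to E minor down is a perfect fifth, so every note moves down by that interval.
G5 gives C5
F#4 gives B3
D3 gives G2
F#3 gives B2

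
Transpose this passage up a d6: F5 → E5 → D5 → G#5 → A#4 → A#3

F5 to Dbb6
E5 to Cb6
D5 to Bbb5
G#5 to Eb6
A#4 to F5
A#3 to F4

Dbb6 Cb6 Bbb5 Eb6 F5 F4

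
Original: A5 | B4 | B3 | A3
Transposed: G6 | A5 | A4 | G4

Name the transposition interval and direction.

Take the first pair: A5 → G6. A to G spans 7 letter names, so the interval is some kind of seventh.
A5 to G6 is 10 semitones, which makes it a minor seventh; the second version is higher, so the direction is up.
Checking another pair — A3 → G4 — gives the same interval.

up a minor seventh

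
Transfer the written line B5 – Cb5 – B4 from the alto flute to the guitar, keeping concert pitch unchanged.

F#6 Gb5 F#5

First find concert pitch: the alto flute sounds a perfect fourth below written, so B5 Cb5 B4 sounds F#5 Gb4 F#4.
Then write for guitar: it sounds a perfect octave below written, so the part must be a perfect octave above concert.
F#5 → F#6
Gb4 → Gb5
F#4 → F#5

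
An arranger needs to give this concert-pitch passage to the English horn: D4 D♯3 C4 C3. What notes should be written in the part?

A4 A#3 G4 G3

The English horn sounds a perfect fifth below written, so the written part must be a perfect fifth above concert — transpose each note up.
D4 → A4
D#3 → A#3
C4 → G4
C3 → G3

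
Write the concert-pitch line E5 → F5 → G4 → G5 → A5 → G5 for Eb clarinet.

Written C4 sounds as Eb4 on the Eb clarinet, so concert pitches are written a minor third down.
E5 becomes C#5
F5 becomes D5
G4 becomes E4
G5 becomes E5
A5 becomes F#5
G5 becomes E5

C#5 D5 E4 E5 F#5 E5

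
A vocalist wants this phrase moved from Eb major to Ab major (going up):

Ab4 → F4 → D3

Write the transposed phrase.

Db5 Bb4 G3

From Eb up to Ab is a perfect fourth; apply that to each pitch.
Ab4 -> Db5
F4 -> Bb4
D3 -> G3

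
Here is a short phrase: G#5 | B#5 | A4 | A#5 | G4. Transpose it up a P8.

G#6 B#6 A5 A#6 G5

A perfect octave up from G#5 gives G#6.
B#5: an octave up reaches B, and 12 semitones makes it B#6.
A4 up a perfect octave is A5.
A#5: an octave up reaches A, and 12 semitones makes it A#6.
A perfect octave up from G4 gives G5.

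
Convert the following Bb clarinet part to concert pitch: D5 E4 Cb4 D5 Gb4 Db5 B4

The Bb clarinet sounds a major second below written, so transpose each written note down a major second.
D5 → C5
E4 → D4
Cb4 → Bbb3
D5 → C5
Gb4 → Fb4
Db5 → Cb5
B4 → A4

C5 D4 Bbb3 C5 Fb4 Cb5 A4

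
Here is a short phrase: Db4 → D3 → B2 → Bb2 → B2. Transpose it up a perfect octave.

Db4 to Db5
D3 to D4
B2 to B3
Bb2 to Bb3
B2 to B3

Db5 D4 B3 Bb3 B3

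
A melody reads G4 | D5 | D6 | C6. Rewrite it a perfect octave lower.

G3 D4 D5 C5

G4 -> G3
D5 -> D4
D6 -> D5
C6 -> C5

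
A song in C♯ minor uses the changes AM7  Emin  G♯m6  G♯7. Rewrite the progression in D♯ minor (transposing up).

C♯ minor up to D♯ minor is a major second; each chord root moves by that interval while the quality stays the same.
AM7: root A up a major second → B, giving BM7.
Emin: root E up a major second → F#, giving F#min.
G♯m6: root G♯ up a major second → A#, giving A#m6.
G♯7: root G♯ up a major second → A#, giving A#7.

BM7 F#min A#m6 A#7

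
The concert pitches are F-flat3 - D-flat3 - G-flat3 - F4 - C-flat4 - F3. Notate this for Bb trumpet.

Gb3 Eb3 Ab3 G4 Db4 G3

The Bb trumpet sounds a major second below written, so the written part must be a major second above concert — transpose each note up.
Fb3 gives Gb3
Db3 gives Eb3
Gb3 gives Ab3
F4 gives G4
Cb4 gives Db4
F3 gives G3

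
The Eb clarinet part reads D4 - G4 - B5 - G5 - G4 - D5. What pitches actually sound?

Written C4 on the Eb clarinet sounds as Eb4, a minor third higher; apply that shift to every note.
D4 -> F4
G4 -> Bb4
B5 -> D6
G5 -> Bb5
G4 -> Bb4
D5 -> F5

F4 Bb4 D6 Bb5 Bb4 F5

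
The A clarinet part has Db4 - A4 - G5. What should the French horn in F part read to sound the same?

First find concert pitch: the A clarinet sounds a minor third below written, so Db4 A4 G5 sounds Bb3 F#4 E5.
Then write for French horn in F: it sounds a perfect fifth below written, so the part must be a perfect fifth above concert.
Bb3 → F4
F#4 → C#5
E5 → B5

F4 C#5 B5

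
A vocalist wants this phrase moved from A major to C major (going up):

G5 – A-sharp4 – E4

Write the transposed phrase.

Bb5 C#5 G4

From A up to C is a minor third; apply that to each pitch.
G5 to Bb5
A#4 to C#5
E4 to G4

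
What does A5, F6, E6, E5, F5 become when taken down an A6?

Cb5 Abb5 Gb5 Gb4 Abb4

A5 → Cb5
F6 → Abb5
E6 → Gb5
E5 → Gb4
F5 → Abb4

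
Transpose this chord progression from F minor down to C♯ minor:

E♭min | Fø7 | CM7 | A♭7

F minor down to C♯ minor is a diminished fourth; each chord root moves by that interval while the quality stays the same.
E♭min: root E♭ down a diminished fourth → B, giving Bmin.
Fø7: root F down a diminished fourth → C#, giving C#ø7.
CM7: root C down a diminished fourth → G#, giving G#M7.
A♭7: root A♭ down a diminished fourth → E, giving E7.

Bmin C#ø7 G#M7 E7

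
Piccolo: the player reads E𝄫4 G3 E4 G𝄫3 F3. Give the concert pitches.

Ebb5 G4 E5 Gbb4 F4

The piccolo sounds a perfect octave above written, so transpose each written note up a perfect octave.
Ebb4 -> Ebb5
G3 -> G4
E4 -> E5
Gbb3 -> Gbb4
F3 -> F4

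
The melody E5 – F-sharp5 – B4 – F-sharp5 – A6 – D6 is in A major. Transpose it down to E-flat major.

A major to E-flat major down is an augmented fourth, so every note moves down by that interval.
E5 gives Bb4
F#5 gives C5
B4 gives F4
F#5 gives C5
A6 gives Eb6
D6 gives Ab5

Bb4 C5 F4 C5 Eb6 Ab5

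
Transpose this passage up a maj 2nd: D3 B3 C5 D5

E3 C#4 D5 E5

D3 gives E3
B3 gives C#4
C5 gives D5
D5 gives E5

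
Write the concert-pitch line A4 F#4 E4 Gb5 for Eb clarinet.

The Eb clarinet sounds a minor third above written, so the written part must be a minor third below concert — transpose each note down.
A4 → F#4
F#4 → D#4
E4 → C#4
Gb5 → Eb5

F#4 D#4 C#4 Eb5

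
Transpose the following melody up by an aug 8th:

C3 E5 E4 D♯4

C3: an octave up reaches C, and 13 semitones makes it C#4.
E5: an octave up reaches E, and 13 semitones makes it E#6.
E4 up an augmented octave is E#5.
An augmented octave up from D#4 gives D##5.

C#4 E#6 E#5 D##5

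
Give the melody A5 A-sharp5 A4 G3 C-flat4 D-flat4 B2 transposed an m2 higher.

A5 up a minor second is Bb5.
A#5 up a minor second is B5.
A4 up a minor second is Bb4.
G3: a second up reaches A, and 1 semitone makes it Ab3.
Cb4: a second up reaches D, and 1 semitone makes it Dbb4.
A minor second up from Db4 gives Ebb4.
A minor second up from B2 gives C3.

Bb5 B5 Bb4 Ab3 Dbb4 Ebb4 C3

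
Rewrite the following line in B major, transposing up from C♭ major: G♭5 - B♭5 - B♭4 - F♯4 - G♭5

F#6 A#6 A#5 E##5 F#6

C♭ major to B major up is an augmented seventh, so every note moves up by that interval.
Gb5 -> F#6
Bb5 -> A#6
Bb4 -> A#5
F#4 -> E##5
Gb5 -> F#6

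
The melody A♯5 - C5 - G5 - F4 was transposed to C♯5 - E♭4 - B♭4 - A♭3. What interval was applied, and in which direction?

down a major sixth

From A#5 to C#5 is 6 letter names — a sixth of some quality.
C#5 to A#5 is 9 semitones, which makes it a major sixth; the second version is lower, so the direction is down.
Checking another pair — F4 → Ab3 — gives the same interval.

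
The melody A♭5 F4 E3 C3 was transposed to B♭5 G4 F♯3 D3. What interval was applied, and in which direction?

up a major second

Take the first pair: Ab5 → Bb5. A to B spans 2 letter names, so the interval is some kind of second.
Ab5 to Bb5 is 2 semitones, which makes it a major second; the second version is higher, so the direction is up.
Checking another pair — C3 → D3 — gives the same interval.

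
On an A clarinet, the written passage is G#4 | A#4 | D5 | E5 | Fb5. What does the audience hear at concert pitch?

E#4 F##4 B4 C#5 Db5

Written C4 on the A clarinet sounds as A3, a minor third lower; apply that shift to every note.
G#4 gives E#4
A#4 gives F##4
D5 gives B4
E5 gives C#5
Fb5 gives Db5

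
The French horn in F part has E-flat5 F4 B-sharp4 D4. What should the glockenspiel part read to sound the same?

First find concert pitch: the French horn in F sounds a perfect fifth below written, so E-flat5 F4 B-sharp4 D4 sounds Ab4 Bb3 E#4 G3.
Then write for glockenspiel: it sounds a perfect fifteenth above written, so the part must be a perfect fifteenth below concert.
Ab4 → Ab2
Bb3 → Bb1
E#4 → E#2
G3 → G1

Ab2 Bb1 E#2 G1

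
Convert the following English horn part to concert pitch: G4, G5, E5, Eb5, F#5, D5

The English horn sounds a perfect fifth below written, so transpose each written note down a perfect fifth.
G4 → C4
G5 → C5
E5 → A4
Eb5 → Ab4
F#5 → B4
D5 → G4

C4 C5 A4 Ab4 B4 G4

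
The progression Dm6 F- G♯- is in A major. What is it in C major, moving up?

A major up to C major is a minor third; each chord root moves by that interval while the quality stays the same.
Dm6: root D up a minor third → F, giving Fm6.
F-: root F up a minor third → Ab, giving Ab-.
G♯-: root G♯ up a minor third → B, giving B-.

Fm6 Ab- B-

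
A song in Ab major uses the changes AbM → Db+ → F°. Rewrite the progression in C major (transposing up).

CM F+ A°

Ab major up to C major is a major third; each chord root moves by that interval while the quality stays the same.
AbM: root Ab up a major third → C, giving CM.
Db+: root Db up a major third → F, giving F+.
F°: root F up a major third → A, giving A°.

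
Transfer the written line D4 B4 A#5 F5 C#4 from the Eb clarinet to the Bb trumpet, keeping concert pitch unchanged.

G4 E5 D#6 Bb5 F#4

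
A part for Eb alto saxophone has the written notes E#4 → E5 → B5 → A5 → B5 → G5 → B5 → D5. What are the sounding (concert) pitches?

G#3 G4 D5 C5 D5 Bb4 D5 F4

Written C4 on the Eb alto saxophone sounds as Eb3, a major sixth lower; apply that shift to every note.
E#4 becomes G#3
E5 becomes G4
B5 becomes D5
A5 becomes C5
B5 becomes D5
G5 becomes Bb4
B5 becomes D5
D5 becomes F4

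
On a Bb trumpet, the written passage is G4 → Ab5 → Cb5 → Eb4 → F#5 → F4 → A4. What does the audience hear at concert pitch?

F4 Gb5 Bbb4 Db4 E5 Eb4 G4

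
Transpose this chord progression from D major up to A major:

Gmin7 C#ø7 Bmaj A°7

Dmin7 G#ø7 F#maj E°7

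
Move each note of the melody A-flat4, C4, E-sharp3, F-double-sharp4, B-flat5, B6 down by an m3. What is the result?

F4 A3 C##3 D##4 G5 G#6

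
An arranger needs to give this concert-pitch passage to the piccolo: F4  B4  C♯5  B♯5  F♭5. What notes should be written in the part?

F3 B3 C#4 B#4 Fb4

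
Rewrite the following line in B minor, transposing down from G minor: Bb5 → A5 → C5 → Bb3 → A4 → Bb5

D5 C#5 E4 D3 C#4 D5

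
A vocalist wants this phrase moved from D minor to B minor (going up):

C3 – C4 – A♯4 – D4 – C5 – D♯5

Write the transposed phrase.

A3 A4 F##5 B4 A5 B#5

D minor to B minor up is a major sixth, so every note moves up by that interval.
C3 → A3
C4 → A4
A#4 → F##5
D4 → B4
C5 → A5
D#5 → B#5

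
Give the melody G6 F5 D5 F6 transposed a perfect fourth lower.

D6 C5 A4 C6

G6 down a perfect fourth is D6.
A perfect fourth down from F5 gives C5.
D5 down a perfect fourth is A4.
F6 down a perfect fourth is C6.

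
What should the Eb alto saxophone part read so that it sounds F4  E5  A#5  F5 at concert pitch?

D5 C#6 F##6 D6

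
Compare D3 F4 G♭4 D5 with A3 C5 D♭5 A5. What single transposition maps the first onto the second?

up a perfect fifth

Take the first pair: D3 → A3. D to A spans 5 letter names, so the interval is some kind of fifth.
D3 to A3 is 7 semitones, which makes it a perfect fifth; the second version is higher, so the direction is up.
Checking another pair — D5 → A5 — gives the same interval.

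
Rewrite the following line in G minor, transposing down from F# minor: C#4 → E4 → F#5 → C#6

From F# down to G is a major seventh; apply that to each pitch.
C#4 to D3
E4 to F3
F#5 to G4
C#6 to D5

D3 F3 G4 D5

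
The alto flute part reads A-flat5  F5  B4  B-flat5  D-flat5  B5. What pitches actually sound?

Eb5 C5 F#4 F5 Ab4 F#5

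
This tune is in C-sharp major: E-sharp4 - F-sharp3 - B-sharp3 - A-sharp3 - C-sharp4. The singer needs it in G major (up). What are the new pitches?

B4 C4 F#4 E4 G4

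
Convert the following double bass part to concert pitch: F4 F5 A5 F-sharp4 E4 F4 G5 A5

F3 F4 A4 F#3 E3 F3 G4 A4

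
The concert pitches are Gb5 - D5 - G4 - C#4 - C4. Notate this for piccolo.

Gb4 D4 G3 C#3 C3

The piccolo sounds a perfect octave above written, so the written part must be a perfect octave below concert — transpose each note down.
Gb5 -> Gb4
D5 -> D4
G4 -> G3
C#4 -> C#3
C4 -> C3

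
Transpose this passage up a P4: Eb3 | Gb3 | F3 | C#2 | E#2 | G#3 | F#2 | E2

Ab3 Cb4 Bb3 F#2 A#2 C#4 B2 A2

Eb3: a fourth up reaches A, and 5 semitones makes it Ab3.
Gb3 up a perfect fourth is Cb4.
F3 up a perfect fourth is Bb3.
A perfect fourth up from C#2 gives F#2.
A perfect fourth up from E#2 gives A#2.
G#3 up a perfect fourth is C#4.
F#2 up a perfect fourth is B2.
A perfect fourth up from E2 gives A2.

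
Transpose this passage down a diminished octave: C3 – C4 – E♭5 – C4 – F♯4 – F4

C3 down a diminished octave is C#2.
C4 down a diminished octave is C#3.
A diminished octave down from Eb5 gives E4.
C4: an octave down reaches C, and 11 semitones makes it C#3.
F#4 down a diminished octave is F##3.
F4 down a diminished octave is F#3.

C#2 C#3 E4 C#3 F##3 F#3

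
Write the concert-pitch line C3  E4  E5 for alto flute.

F3 A4 A5

Written C4 sounds as G3 on the alto flute, so concert pitches are written a perfect fourth up.
C3 gives F3
E4 gives A4
E5 gives A5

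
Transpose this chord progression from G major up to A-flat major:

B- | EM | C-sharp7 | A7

G major up to A-flat major is a minor second; each chord root moves by that interval while the quality stays the same.
B-: root B up a minor second → C, giving C-.
EM: root E up a minor second → F, giving FM.
C-sharp7: root C-sharp up a minor second → D, giving D7.
A7: root A up a minor second → Bb, giving Bb7.

C- FM D7 Bb7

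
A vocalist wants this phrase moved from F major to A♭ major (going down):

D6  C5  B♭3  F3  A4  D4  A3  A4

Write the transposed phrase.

F5 Eb4 Db3 Ab2 C4 F3 C3 C4

From F down to A♭ is a major sixth; apply that to each pitch.
D6 becomes F5
C5 becomes Eb4
Bb3 becomes Db3
F3 becomes Ab2
A4 becomes C4
D4 becomes F3
A3 becomes C3
A4 becomes C4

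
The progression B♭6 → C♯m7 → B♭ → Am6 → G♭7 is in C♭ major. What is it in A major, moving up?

G#6 A##m7 G# F##m6 E7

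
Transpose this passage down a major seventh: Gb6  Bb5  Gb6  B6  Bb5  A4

Abb5 Cb5 Abb5 C6 Cb5 Bb3

Gb6 becomes Abb5
Bb5 becomes Cb5
Gb6 becomes Abb5
B6 becomes C6
Bb5 becomes Cb5
A4 becomes Bb3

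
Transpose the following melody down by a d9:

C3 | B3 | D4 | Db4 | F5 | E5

B#1 A##2 C##3 C#3 E#4 D##4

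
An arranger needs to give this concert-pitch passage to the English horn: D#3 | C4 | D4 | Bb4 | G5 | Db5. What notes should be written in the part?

A#3 G4 A4 F5 D6 Ab5

Written C4 sounds as F3 on the English horn, so concert pitches are written a perfect fifth up.
D#3 becomes A#3
C4 becomes G4
D4 becomes A4
Bb4 becomes F5
G5 becomes D6
Db5 becomes Ab5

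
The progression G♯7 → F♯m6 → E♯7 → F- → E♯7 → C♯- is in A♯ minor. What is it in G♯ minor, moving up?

F#7 Em6 D#7 Eb- D#7 B-

A♯ minor up to G♯ minor is a minor seventh; each chord root moves by that interval while the quality stays the same.
G♯7: root G♯ up a minor seventh → F#, giving F#7.
F♯m6: root F♯ up a minor seventh → E, giving Em6.
E♯7: root E♯ up a minor seventh → D#, giving D#7.
F-: root F up a minor seventh → Eb, giving Eb-.
E♯7: root E♯ up a minor seventh → D#, giving D#7.
C♯-: root C♯ up a minor seventh → B, giving B-.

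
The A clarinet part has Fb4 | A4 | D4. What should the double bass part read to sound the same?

Db5 F#5 B4

First find concert pitch: the A clarinet sounds a minor third below written, so Fb4 A4 D4 sounds Db4 F#4 B3.
Then write for double bass: it sounds a perfect octave below written, so the part must be a perfect octave above concert.
Db4 → Db5
F#4 → F#5
B3 → B4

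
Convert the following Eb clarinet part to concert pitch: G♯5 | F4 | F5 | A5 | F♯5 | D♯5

B5 Ab4 Ab5 C6 A5 F#5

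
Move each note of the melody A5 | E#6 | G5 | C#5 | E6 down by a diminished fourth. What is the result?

A5 → E#5
E#6 → B##5
G5 → D#5
C#5 → G##4
E6 → B#5

E#5 B##5 D#5 G##4 B#5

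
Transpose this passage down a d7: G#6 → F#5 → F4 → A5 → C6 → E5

A##5 G##4 G#3 B#4 D#5 F##4

G#6 gives A##5
F#5 gives G##4
F4 gives G#3
A5 gives B#4
C6 gives D#5
E5 gives F##4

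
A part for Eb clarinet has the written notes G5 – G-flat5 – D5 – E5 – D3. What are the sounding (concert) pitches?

The Eb clarinet sounds a minor third above written, so transpose each written note up a minor third.
G5 becomes Bb5
Gb5 becomes Bbb5
D5 becomes F5
E5 becomes G5
D3 becomes F3

Bb5 Bbb5 F5 G5 F3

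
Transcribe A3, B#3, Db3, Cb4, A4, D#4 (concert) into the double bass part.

A4 B#4 Db4 Cb5 A5 D#5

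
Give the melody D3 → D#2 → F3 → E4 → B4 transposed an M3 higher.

D3 up a major third is F#3.
D#2: a third up reaches F, and 4 semitones makes it F##2.
A major third up from F3 gives A3.
A major third up from E4 gives G#4.
B4 up a major third is D#5.

F#3 F##2 A3 G#4 D#5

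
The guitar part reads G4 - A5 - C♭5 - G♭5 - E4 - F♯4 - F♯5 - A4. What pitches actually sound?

G3 A4 Cb4 Gb4 E3 F#3 F#4 A3

The guitar sounds a perfect octave below written, so transpose each written note down a perfect octave.
G4 becomes G3
A5 becomes A4
Cb5 becomes Cb4
Gb5 becomes Gb4
E4 becomes E3
F#4 becomes F#3
F#5 becomes F#4
A4 becomes A3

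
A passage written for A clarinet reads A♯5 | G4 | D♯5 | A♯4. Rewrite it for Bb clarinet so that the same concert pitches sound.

First find concert pitch: the A clarinet sounds a minor third below written, so A♯5 G4 D♯5 A♯4 sounds F##5 E4 B#4 F##4.
Then write for Bb clarinet: it sounds a major second below written, so the part must be a major second above concert.
F##5 → G##5
E4 → F#4
B#4 → C##5
F##4 → G##4

G##5 F#4 C##5 G##4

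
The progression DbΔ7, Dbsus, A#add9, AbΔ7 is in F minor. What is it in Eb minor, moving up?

CbΔ7 Cbsus G#add9 GbΔ7

F minor up to Eb minor is a minor seventh; each chord root moves by that interval while the quality stays the same.
DbΔ7: root Db up a minor seventh → Cb, giving CbΔ7.
Dbsus: root Db up a minor seventh → Cb, giving Cbsus.
A#add9: root A# up a minor seventh → G#, giving G#add9.
AbΔ7: root Ab up a minor seventh → Gb, giving GbΔ7.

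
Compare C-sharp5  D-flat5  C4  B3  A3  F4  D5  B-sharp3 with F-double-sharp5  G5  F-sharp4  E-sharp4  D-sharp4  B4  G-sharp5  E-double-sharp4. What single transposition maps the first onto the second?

From C#5 to F##5 is 4 letter names — a fourth of some quality.
C#5 to F##5 is 6 semitones, which makes it an augmented fourth; the second version is higher, so the direction is up.
Checking another pair — B#3 → E##4 — gives the same interval.

up an augmented fourth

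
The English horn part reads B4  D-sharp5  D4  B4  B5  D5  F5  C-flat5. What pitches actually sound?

E4 G#4 G3 E4 E5 G4 Bb4 Fb4

Written C4 on the English horn sounds as F3, a perfect fifth lower; apply that shift to every note.
B4 to E4
D#5 to G#4
D4 to G3
B4 to E4
B5 to E5
D5 to G4
F5 to Bb4
Cb5 to Fb4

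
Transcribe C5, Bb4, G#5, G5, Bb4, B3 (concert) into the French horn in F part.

G5 F5 D#6 D6 F5 F#4

The French horn in F sounds a perfect fifth below written, so the written part must be a perfect fifth above concert — transpose each note up.
C5 becomes G5
Bb4 becomes F5
G#5 becomes D#6
G5 becomes D6
Bb4 becomes F5
B3 becomes F#4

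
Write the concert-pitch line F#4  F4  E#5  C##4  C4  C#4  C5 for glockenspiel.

The glockenspiel sounds a perfect fifteenth above written, so the written part must be a perfect fifteenth below concert — transpose each note down.
F#4 becomes F#2
F4 becomes F2
E#5 becomes E#3
C##4 becomes C##2
C4 becomes C2
C#4 becomes C#2
C5 becomes C3

F#2 F2 E#3 C##2 C2 C#2 C3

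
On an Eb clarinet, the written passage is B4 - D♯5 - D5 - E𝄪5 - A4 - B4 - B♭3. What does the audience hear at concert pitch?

D5 F#5 F5 G##5 C5 D5 Db4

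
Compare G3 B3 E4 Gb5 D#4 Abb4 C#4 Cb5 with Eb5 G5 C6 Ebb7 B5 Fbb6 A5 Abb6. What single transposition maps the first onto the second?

From G3 to Eb5 is 13 letter names — a thirteenth of some quality.
G3 to Eb5 is 20 semitones, which makes it a minor thirteenth; the second version is higher, so the direction is up.
Checking another pair — Cb5 → Abb6 — gives the same interval.

up a minor thirteenth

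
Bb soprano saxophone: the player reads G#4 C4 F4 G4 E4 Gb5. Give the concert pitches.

Written C4 on the Bb soprano saxophone sounds as Bb3, a major second lower; apply that shift to every note.
G#4 becomes F#4
C4 becomes Bb3
F4 becomes Eb4
G4 becomes F4
E4 becomes D4
Gb5 becomes Fb5

F#4 Bb3 Eb4 F4 D4 Fb5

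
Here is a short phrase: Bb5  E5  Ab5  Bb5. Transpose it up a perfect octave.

Bb6 E6 Ab6 Bb6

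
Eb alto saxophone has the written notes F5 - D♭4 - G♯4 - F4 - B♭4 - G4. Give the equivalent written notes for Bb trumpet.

First find concert pitch: the Eb alto saxophone sounds a major sixth below written, so F5 D♭4 G♯4 F4 B♭4 G4 sounds Ab4 Fb3 B3 Ab3 Db4 Bb3.
Then write for Bb trumpet: it sounds a major second below written, so the part must be a major second above concert.
Ab4 → Bb4
Fb3 → Gb3
B3 → C#4
Ab3 → Bb3
Db4 → Eb4
Bb3 → C4

Bb4 Gb3 C#4 Bb3 Eb4 C4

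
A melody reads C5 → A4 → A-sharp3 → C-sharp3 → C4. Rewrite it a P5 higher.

C5 to G5
A4 to E5
A#3 to E#4
C#3 to G#3
C4 to G4

G5 E5 E#4 G#3 G4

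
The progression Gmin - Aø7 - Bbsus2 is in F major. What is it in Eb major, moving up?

F major up to Eb major is a minor seventh; each chord root moves by that interval while the quality stays the same.
Gmin: root G up a minor seventh → F, giving Fmin.
Aø7: root A up a minor seventh → G, giving Gø7.
Bbsus2: root Bb up a minor seventh → Ab, giving Absus2.

Fmin Gø7 Absus2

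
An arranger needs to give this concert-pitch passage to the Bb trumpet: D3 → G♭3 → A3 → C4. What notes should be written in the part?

E3 Ab3 B3 D4

Written C4 sounds as Bb3 on the Bb trumpet, so concert pitches are written a major second up.
D3 becomes E3
Gb3 becomes Ab3
A3 becomes B3
C4 becomes D4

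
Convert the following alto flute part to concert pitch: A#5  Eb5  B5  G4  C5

The alto flute sounds a perfect fourth below written, so transpose each written note down a perfect fourth.
A#5 → E#5
Eb5 → Bb4
B5 → F#5
G4 → D4
C5 → G4

E#5 Bb4 F#5 D4 G4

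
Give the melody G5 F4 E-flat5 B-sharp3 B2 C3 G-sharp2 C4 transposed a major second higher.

A5 G4 F5 C##4 C#3 D3 A#2 D4

G5 to A5
F4 to G4
Eb5 to F5
B#3 to C##4
B2 to C#3
C3 to D3
G#2 to A#2
C4 to D4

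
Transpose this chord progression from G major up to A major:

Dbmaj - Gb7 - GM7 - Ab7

Ebmaj Ab7 AM7 Bb7

G major up to A major is a major second; each chord root moves by that interval while the quality stays the same.
Dbmaj: root Db up a major second → Eb, giving Ebmaj.
Gb7: root Gb up a major second → Ab, giving Ab7.
GM7: root G up a major second → A, giving AM7.
Ab7: root Ab up a major second → Bb, giving Bb7.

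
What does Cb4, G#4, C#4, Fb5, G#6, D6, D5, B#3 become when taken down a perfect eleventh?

Gb2 D#3 G#2 Cb4 D#5 A4 A3 F##2

Cb4 gives Gb2
G#4 gives D#3
C#4 gives G#2
Fb5 gives Cb4
G#6 gives D#5
D6 gives A4
D5 gives A3
B#3 gives F##2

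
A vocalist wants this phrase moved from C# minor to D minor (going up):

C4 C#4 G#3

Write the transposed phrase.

C# minor to D minor up is a minor second, so every note moves up by that interval.
C4 → Db4
C#4 → D4
G#3 → A3

Db4 D4 A3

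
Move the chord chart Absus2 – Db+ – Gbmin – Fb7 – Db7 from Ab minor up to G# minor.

G#sus2 C#+ F#min E7 C#7

Ab minor up to G# minor is an augmented seventh; each chord root moves by that interval while the quality stays the same.
Absus2: root Ab up an augmented seventh → G#, giving G#sus2.
Db+: root Db up an augmented seventh → C#, giving C#+.
Gbmin: root Gb up an augmented seventh → F#, giving F#min.
Fb7: root Fb up an augmented seventh → E, giving E7.
Db7: root Db up an augmented seventh → C#, giving C#7.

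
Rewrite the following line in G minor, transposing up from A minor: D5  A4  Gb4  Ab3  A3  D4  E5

C6 G5 Fb5 Gb4 G4 C5 D6

A minor to G minor up is a minor seventh, so every note moves up by that interval.
D5 gives C6
A4 gives G5
Gb4 gives Fb5
Ab3 gives Gb4
A3 gives G4
D4 gives C5
E5 gives D6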